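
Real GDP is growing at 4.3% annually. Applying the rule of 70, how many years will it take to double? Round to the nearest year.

≈ 16 years

At 4.3%, doubling takes about 70/4.3 = 16.28 years.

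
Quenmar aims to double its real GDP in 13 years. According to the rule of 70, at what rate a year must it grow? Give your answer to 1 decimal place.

about 5.4% a year

70 / 13 ≈ 5.38, so about 5.4% a year.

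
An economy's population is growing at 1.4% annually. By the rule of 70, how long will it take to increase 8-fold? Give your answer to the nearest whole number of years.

150 years

One doubling takes 70/1.4 = 50.00 years.
Getting to 8× needs 3 doublings: 3 × 50.00 ≈ 150 years.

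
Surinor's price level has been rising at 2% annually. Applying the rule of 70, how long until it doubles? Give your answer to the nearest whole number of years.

around 35 years

70/2 ≈ 35.00, so it doubles roughly every 35 years.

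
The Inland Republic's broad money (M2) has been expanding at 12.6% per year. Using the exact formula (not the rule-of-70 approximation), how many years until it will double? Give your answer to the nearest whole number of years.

6 years

t = ln(2) / ln(1 + 0.126) = 0.6931 / 0.118672 ≈ 5.84.
≈ 6 years.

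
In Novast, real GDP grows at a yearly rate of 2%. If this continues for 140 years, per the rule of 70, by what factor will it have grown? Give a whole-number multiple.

70/2 ≈ 35.00 years per doubling.
140 years fits 4 doublings: 2^4 = 16.

around 16 times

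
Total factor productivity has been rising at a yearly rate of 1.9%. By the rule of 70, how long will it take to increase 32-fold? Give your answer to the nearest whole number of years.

184 years

One doubling takes 70/1.9 = 36.84 years.
32× is 5 doublings, so 5 × 36.84 ≈ 184 years.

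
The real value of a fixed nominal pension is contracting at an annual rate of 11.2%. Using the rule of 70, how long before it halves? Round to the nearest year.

Halving time ≈ 70 / 11.2 = 6.25 → 6 years.

approximately 6 years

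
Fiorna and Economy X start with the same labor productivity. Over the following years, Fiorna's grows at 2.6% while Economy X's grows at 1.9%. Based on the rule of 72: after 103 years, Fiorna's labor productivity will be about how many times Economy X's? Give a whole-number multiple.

Rate gap = 2.6% − 1.9% = 0.7 points.
The ratio doubles every 72/0.7 ≈ 102.86 years.
103/102.86 ≈ 1.00 doublings → ratio ≈ 2^1.00 ≈ 2.

roughly 2 times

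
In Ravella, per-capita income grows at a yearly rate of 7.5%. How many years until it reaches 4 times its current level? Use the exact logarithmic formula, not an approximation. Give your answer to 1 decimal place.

t = ln(4) / ln(1 + 0.075) = 1.3863 / 0.072321 ≈ 19.17.

19.2 years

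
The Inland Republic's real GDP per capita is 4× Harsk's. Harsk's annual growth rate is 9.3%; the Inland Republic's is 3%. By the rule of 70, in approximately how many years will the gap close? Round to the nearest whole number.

Harsk gains on the Inland Republic at 9.3% − 3% = 6.3 points a year.
At that relative rate the gap halves every 70/6.3 ≈ 11.11 years.
A 4× gap closes after 2 halvings: 2 × 11.11 ≈ 22 years.

22 years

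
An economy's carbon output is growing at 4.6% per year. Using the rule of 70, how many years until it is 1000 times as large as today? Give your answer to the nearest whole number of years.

≈ 152 years

One doubling takes 70/4.6 = 15.22 years.
Reaching 1000× takes log₂(1000) ≈ 9.97 doublings.
9.97 × 15.22 ≈ 152 years.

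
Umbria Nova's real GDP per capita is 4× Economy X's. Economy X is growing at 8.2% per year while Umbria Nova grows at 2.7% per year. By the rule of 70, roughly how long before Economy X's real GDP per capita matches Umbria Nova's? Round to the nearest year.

approximately 25 years

What matters is the difference: 5.5 pp.
Rule of 70 on the gap: the ratio halves every 70/5.5 ≈ 12.73 years.
A 4× gap closes after 2 halvings: 2 × 12.73 ≈ 25 years.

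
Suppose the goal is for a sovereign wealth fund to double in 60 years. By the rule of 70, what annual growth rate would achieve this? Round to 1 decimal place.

about 1.2%

70 / 60 ≈ 1.17, so about 1.2% a year.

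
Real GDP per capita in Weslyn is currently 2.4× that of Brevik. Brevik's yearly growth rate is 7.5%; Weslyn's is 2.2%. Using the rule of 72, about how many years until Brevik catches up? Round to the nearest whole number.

Brevik gains on Weslyn at 7.5% − 2.2% = 5.3 points a year.
At that relative rate the gap halves every 72/5.3 ≈ 13.58 years.
A 2.4× gap takes log₂(2.4) ≈ 1.26 halvings to close: 1.26 × 13.58 ≈ 17 years.

about 17 years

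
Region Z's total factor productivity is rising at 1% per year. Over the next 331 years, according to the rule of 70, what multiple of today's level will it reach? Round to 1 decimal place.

26.5 times

Doubling time ≈ 70/1 = 70.00 years.
331 years / 70.00 ≈ 4.73 doublings → factor 2^4.73 ≈ 26.5.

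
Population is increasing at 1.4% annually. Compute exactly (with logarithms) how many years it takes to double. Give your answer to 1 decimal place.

t = ln(2) / ln(1 + 0.014) = 0.6931 / 0.013903 ≈ 49.85.

49.9 years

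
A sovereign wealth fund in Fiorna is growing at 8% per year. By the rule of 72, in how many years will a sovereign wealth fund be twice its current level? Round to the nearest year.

Doubling time ≈ 72 / 8 = 9.00 years.

around 9 years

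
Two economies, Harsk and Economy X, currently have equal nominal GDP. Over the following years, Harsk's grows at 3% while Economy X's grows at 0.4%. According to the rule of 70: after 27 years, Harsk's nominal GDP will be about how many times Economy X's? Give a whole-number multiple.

Harsk pulls ahead at 2.6 pp per year, so the ratio doubles every 70/2.6 ≈ 26.92 years.
In 27 years that's 1.00 doublings: 2^1.00 ≈ 2.

2 times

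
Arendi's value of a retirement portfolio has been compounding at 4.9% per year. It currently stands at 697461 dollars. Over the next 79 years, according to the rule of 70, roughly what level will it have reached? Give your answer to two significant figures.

It doubles every 70/4.9 ≈ 14.29 years, so 79 years is 5.53 doublings.
2^5.53 ≈ 46.21; 697461 × 46.21 ≈ 32000000 dollars.

roughly 32000000 dollars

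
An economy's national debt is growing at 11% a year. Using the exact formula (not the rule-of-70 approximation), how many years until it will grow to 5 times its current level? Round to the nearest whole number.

15 years

t = ln(5) / ln(1 + 0.11) = 1.6094 / 0.104360 ≈ 15.42.
≈ 15 years.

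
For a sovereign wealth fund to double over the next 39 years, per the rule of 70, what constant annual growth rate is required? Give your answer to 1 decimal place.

70 / 39 ≈ 1.79, so about 1.8% a year.

about 1.8%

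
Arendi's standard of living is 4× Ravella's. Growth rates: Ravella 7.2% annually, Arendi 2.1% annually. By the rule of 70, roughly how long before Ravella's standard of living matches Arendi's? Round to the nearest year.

What matters is the difference: 5.1 pp.
Rule of 70 on the gap: the ratio halves every 70/5.1 ≈ 13.73 years.
A 4× gap closes after 2 halvings: 2 × 13.73 ≈ 27 years.

about 27 years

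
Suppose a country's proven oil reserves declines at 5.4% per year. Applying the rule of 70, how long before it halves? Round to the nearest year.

about 13 years

The rule works in reverse for decay: 70/5.4 ≈ 12.96 years to halve.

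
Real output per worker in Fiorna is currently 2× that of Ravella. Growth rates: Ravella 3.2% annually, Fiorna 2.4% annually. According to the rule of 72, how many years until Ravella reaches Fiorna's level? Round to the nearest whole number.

Ravella gains on Fiorna at 3.2% − 2.4% = 0.8 points a year.
At that relative rate the gap halves every 72/0.8 ≈ 90.00 years.
A 2× gap closes after 1 halving: 1 × 90.00 ≈ 90 years.

around 90 years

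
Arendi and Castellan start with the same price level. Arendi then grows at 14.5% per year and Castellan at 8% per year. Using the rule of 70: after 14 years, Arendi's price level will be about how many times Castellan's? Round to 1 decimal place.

Rate gap = 14.5% − 8% = 6.5 points.
The ratio doubles every 70/6.5 ≈ 10.77 years.
14/10.77 ≈ 1.30 doublings → ratio ≈ 2^1.30 ≈ 2.5.

around 2.5 times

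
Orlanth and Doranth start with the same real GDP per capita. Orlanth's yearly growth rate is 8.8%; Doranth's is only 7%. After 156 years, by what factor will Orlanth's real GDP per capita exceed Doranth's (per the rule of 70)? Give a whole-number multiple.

≈ 16 times

Orlanth pulls ahead at 1.8 pp per year, so the ratio doubles every 70/1.8 ≈ 38.89 years.
In 156 years that's 4.01 doublings: 2^4.01 ≈ 16.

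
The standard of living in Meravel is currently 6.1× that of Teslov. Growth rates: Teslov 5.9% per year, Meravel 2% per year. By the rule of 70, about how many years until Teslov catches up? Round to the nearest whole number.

What matters is the difference: 3.9 pp.
Rule of 70 on the gap: the ratio halves every 70/3.9 ≈ 17.95 years.
A 6.1× gap takes log₂(6.1) ≈ 2.61 halvings to close: 2.61 × 17.95 ≈ 47 years.

approximately 47 years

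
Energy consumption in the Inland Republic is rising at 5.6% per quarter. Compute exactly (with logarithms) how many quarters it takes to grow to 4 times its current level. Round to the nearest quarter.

25 quarters

t = ln(4) / ln(1 + 0.056) = 1.3863 / 0.054488 ≈ 25.44.
≈ 25 quarters.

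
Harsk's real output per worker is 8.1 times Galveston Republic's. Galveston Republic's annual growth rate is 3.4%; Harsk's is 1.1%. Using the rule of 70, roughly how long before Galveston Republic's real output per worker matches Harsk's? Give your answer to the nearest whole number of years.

about 92 years

Galveston Republic gains on Harsk at 3.4% − 1.1% = 2.3 points a year.
At that relative rate the gap halves every 70/2.3 ≈ 30.43 years.
An 8.1 times gap takes log₂(8.1) ≈ 3.02 halvings to close: 3.02 × 30.43 ≈ 92 years.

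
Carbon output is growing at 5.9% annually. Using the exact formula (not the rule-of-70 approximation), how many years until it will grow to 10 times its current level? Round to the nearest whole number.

40 years

t = ln(10) / ln(1 + 0.059) = 2.3026 / 0.057325 ≈ 40.17.
≈ 40 years.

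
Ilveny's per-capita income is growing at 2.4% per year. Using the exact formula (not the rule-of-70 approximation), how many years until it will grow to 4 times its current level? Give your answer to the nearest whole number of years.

58 years

t = ln(4) / ln(1 + 0.024) = 1.3863 / 0.023717 ≈ 58.45.
≈ 58 years.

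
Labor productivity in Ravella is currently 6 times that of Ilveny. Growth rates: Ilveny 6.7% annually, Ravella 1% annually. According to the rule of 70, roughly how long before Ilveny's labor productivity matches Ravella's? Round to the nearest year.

The growth-rate gap is 6.7% − 1% = 5.7 percentage points.
So the ratio between them halves every 70/5.7 ≈ 12.28 years.
A 6 times gap takes log₂(6) ≈ 2.58 halvings to close: 2.58 × 12.28 ≈ 32 years.

roughly 32 years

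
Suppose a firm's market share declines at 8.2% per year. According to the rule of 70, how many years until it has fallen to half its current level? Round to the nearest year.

≈ 9 years

Halving time ≈ 70 / 8.2 = 8.54 → 9 years.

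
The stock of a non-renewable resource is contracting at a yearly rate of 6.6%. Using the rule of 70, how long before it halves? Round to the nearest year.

The rule works in reverse for decay: 70/6.6 ≈ 10.61 years to halve.

about 11 years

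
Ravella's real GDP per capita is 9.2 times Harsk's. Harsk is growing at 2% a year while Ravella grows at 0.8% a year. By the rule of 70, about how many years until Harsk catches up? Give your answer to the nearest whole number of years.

Harsk gains on Ravella at 2% − 0.8% = 1.2 points a year.
At that relative rate the gap halves every 70/1.2 ≈ 58.33 years.
A 9.2 times gap takes log₂(9.2) ≈ 3.20 halvings to close: 3.20 × 58.33 ≈ 187 years.

about 187 years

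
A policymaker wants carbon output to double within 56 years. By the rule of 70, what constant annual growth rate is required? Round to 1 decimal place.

roughly 1.3%

70 / 56 ≈ 1.25, so about 1.3% annually.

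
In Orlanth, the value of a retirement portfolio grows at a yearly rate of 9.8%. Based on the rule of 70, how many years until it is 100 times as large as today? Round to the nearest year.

One doubling takes 70/9.8 = 7.14 years.
100× is log₂ 100 ≈ 6.64 doublings, so ≈ 6.64 × 7.14 = 47 years.

≈ 47 years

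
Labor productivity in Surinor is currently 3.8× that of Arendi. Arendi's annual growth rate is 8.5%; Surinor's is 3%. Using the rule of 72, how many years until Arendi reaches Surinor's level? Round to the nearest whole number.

≈ 25 years

The growth-rate gap is 8.5% − 3% = 5.5 percentage points.
So the ratio between them halves every 72/5.5 ≈ 13.09 years.
A 3.8× gap takes log₂(3.8) ≈ 1.93 halvings to close: 1.93 × 13.09 ≈ 25 years.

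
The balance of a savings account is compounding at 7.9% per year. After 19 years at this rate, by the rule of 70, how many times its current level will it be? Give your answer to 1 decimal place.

around 4.4 times

Doubling time ≈ 70/7.9 = 8.86 years.
19 years / 8.86 ≈ 2.14 doublings → factor 2^2.14 ≈ 4.4.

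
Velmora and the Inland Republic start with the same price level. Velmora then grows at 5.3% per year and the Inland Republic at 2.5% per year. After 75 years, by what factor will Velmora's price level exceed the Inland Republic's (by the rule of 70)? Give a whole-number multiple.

Velmora pulls ahead at 2.8 pp per year, so the ratio doubles every 70/2.8 ≈ 25.00 years.
In 75 years that's 3.00 doublings: 2^3.00 ≈ 8.

around 8 times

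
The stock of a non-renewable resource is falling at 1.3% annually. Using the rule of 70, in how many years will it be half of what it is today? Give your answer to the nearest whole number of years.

54 years

Falling at 1.3%, it halves about every 70/1.3 = 53.85 years.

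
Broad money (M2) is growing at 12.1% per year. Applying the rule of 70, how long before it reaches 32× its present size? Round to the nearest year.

Doubling time ≈ 70/12.1 = 5.79 years.
32 = 2^5, so 5 doublings → 29 years.

approximately 29 years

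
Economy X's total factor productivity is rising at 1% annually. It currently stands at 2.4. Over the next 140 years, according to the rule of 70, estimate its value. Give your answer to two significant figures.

approximately 9.6

It doubles every 70/1 ≈ 70.00 years, so 140 years is 2.00 doublings.
2^2.00 ≈ 4.00; 2.4 × 4.00 ≈ 9.6.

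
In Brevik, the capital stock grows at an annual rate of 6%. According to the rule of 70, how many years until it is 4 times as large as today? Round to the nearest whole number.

At 6% it doubles every 70/6 ≈ 11.67 years.
Getting to 4× needs 2 doublings: 2 × 11.67 ≈ 23 years.

around 23 years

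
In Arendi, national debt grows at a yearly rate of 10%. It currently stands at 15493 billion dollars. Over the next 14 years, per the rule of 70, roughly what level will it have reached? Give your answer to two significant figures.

approximately 62000 billion dollars

Doubling time ≈ 70/10 = 7.00 years.
14 years is 14/7.00 ≈ 2.00 doublings, a factor of 2^2.00 ≈ 4.00.
15493 × 4.00 ≈ 62000 billion dollars.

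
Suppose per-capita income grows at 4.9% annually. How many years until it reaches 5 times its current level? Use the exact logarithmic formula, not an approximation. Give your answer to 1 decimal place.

33.6 years

t = ln(5) / ln(1 + 0.049) = 1.6094 / 0.047837 ≈ 33.64.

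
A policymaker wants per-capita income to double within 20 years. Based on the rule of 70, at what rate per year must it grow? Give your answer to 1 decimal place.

roughly 3.5%

70 / 20 ≈ 3.50, so about 3.5% per year.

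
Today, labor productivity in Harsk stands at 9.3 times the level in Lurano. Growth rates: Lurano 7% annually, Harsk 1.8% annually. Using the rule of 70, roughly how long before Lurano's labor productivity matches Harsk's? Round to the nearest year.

Lurano gains on Harsk at 7% − 1.8% = 5.2 points a year.
At that relative rate the gap halves every 70/5.2 ≈ 13.46 years.
A 9.3 times gap takes log₂(9.3) ≈ 3.22 halvings to close: 3.22 × 13.46 ≈ 43 years.

43 years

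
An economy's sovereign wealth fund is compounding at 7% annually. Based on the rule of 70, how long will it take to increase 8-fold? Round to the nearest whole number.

roughly 30 years

At 7% it doubles every 70/7 ≈ 10.00 years.
8 = 2^3, so 3 doublings → 30 years.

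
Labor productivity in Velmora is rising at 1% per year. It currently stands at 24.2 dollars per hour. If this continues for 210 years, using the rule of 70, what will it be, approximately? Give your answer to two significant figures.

about 190 dollars per hour

It doubles every 70/1 ≈ 70.00 years, so 210 years is 3.00 doublings.
2^3.00 ≈ 8.00; 24.2 × 8.00 ≈ 190 dollars per hour.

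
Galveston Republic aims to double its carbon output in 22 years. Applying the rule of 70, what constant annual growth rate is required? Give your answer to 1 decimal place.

roughly 3.2%

70 / 22 ≈ 3.18, so about 3.2% a year.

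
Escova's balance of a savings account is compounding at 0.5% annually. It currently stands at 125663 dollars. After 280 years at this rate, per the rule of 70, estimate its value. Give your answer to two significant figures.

Doubling time ≈ 70/0.5 = 140.00 years.
280 years is 280/140.00 ≈ 2.00 doublings, a factor of 2^2.00 ≈ 4.00.
125663 × 4.00 ≈ 500000 dollars.

approximately 500000 dollars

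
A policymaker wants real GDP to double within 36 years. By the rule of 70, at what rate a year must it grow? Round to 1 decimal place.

≈ 1.9%

70 / 36 ≈ 1.94, so about 1.9% a year.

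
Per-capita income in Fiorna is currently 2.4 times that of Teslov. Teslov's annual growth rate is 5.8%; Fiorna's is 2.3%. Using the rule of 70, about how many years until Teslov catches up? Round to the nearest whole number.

about 25 years

Teslov gains on Fiorna at 5.8% − 2.3% = 3.5 points a year.
At that relative rate the gap halves every 70/3.5 ≈ 20.00 years.
A 2.4 times gap takes log₂(2.4) ≈ 1.26 halvings to close: 1.26 × 20.00 ≈ 25 years.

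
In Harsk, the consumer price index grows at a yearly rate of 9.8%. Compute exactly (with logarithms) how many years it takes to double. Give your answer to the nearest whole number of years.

t = ln(2) / ln(1 + 0.098) = 0.6931 / 0.093490 ≈ 7.41.
≈ 7 years.

7 years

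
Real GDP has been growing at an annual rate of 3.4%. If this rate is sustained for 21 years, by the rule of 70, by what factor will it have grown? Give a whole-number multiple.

≈ 2 times

At 3.4% one doubling takes ≈ 20.59 years; 21 years is 1 of them, so ×2.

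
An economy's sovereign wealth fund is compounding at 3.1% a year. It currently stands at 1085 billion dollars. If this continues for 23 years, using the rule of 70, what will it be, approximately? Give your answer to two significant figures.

2200 billion dollars

It doubles every 70/3.1 ≈ 22.58 years, so 23 years is 1.02 doublings.
2^1.02 ≈ 2.03; 1085 × 2.03 ≈ 2200 billion dollars.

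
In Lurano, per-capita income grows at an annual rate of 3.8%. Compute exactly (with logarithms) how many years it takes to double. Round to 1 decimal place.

t = ln(2) / ln(1 + 0.038) = 0.6931 / 0.037296 ≈ 18.58.

18.6 years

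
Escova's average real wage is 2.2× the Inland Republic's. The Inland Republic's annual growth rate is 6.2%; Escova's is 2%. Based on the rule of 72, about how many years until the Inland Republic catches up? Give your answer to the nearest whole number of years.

the Inland Republic gains on Escova at 6.2% − 2% = 4.2 points a year.
At that relative rate the gap halves every 72/4.2 ≈ 17.14 years.
A 2.2× gap takes log₂(2.2) ≈ 1.14 halvings to close: 1.14 × 17.14 ≈ 20 years.

≈ 20 years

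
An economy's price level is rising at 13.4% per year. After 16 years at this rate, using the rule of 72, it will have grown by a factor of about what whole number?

72/13.4 ≈ 5.37 years per doubling.
16 years fits 3 doublings: 2^3 = 8.

≈ 8 times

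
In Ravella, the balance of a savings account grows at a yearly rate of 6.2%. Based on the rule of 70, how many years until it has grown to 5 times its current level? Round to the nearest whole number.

around 26 years

Doubling time ≈ 70/6.2 = 11.29 years.
Reaching 5× takes log₂(5) ≈ 2.32 doublings.
2.32 × 11.29 ≈ 26 years.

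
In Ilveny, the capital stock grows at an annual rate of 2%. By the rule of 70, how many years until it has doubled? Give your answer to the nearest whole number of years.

approximately 35 years

At 2%, doubling takes about 70/2 = 35.00 years.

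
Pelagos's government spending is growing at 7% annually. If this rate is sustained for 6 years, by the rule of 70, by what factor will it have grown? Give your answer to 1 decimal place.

1.5 times

Doubling time ≈ 70/7 = 10.00 years.
6 years / 10.00 ≈ 0.60 doublings → factor 2^0.60 ≈ 1.5.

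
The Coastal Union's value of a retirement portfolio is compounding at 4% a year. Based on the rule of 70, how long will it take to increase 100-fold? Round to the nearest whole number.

roughly 116 years

At 4% it doubles every 70/4 ≈ 17.50 years.
Reaching 100× takes log₂(100) ≈ 6.64 doublings.
6.64 × 17.50 ≈ 116 years.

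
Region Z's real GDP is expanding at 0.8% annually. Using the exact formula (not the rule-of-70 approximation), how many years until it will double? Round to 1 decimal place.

87.0 years

t = ln(2) / ln(1 + 0.008) = 0.6931 / 0.007968 ≈ 86.99.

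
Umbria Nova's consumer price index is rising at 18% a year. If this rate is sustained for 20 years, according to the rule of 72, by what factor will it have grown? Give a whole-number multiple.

roughly 32 times

Doubling time ≈ 72/18 = 4.00 years.
20/4.00 ≈ 5 doublings, so about 2^5 = 32×.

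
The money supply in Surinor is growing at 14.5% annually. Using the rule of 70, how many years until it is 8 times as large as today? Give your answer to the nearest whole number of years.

One doubling takes 70/14.5 = 4.83 years.
Getting to 8× needs 3 doublings: 3 × 4.83 ≈ 14 years.

approximately 14 years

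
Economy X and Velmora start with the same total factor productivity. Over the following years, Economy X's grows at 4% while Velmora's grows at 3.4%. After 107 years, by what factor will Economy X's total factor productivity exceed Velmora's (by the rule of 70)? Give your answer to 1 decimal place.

Economy X pulls ahead at 0.6 pp per year, so the ratio doubles every 70/0.6 ≈ 116.67 years.
In 107 years that's 0.92 doublings: 2^0.92 ≈ 1.9.

around 1.9 times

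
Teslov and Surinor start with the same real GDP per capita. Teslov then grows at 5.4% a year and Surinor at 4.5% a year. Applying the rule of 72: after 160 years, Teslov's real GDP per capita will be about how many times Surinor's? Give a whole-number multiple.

≈ 4 times

Teslov pulls ahead at 0.9 pp per year, so the ratio doubles every 72/0.9 ≈ 80.00 years.
In 160 years that's 2.00 doublings: 2^2.00 ≈ 4.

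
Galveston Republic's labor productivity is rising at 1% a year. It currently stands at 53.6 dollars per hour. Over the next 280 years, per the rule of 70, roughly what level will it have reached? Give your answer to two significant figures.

It doubles every 70/1 ≈ 70.00 years, so 280 years is 4.00 doublings.
2^4.00 ≈ 16.00; 53.6 × 16.00 ≈ 860 dollars per hour.

roughly 860 dollars per hour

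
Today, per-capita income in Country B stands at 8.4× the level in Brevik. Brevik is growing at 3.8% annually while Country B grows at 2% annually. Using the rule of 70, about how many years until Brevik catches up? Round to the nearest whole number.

What matters is the difference: 1.8 pp.
Rule of 70 on the gap: the ratio halves every 70/1.8 ≈ 38.89 years.
An 8.4× gap takes log₂(8.4) ≈ 3.07 halvings to close: 3.07 × 38.89 ≈ 119 years.

roughly 119 years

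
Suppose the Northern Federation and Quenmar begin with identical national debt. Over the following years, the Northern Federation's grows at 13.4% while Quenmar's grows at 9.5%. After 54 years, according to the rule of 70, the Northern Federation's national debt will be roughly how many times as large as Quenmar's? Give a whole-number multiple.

the Northern Federation pulls ahead at 3.9 pp per year, so the ratio doubles every 70/3.9 ≈ 17.95 years.
In 54 years that's 3.01 doublings: 2^3.01 ≈ 8.

8 times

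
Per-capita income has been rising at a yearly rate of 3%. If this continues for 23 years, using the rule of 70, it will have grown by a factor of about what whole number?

roughly 2 times

At 3% one doubling takes ≈ 23.33 years; 23 years is 1 of them, so ×2.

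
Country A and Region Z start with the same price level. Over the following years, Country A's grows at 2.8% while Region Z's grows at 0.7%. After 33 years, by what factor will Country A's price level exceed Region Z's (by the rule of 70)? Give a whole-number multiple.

Rate gap = 2.8% − 0.7% = 2.1 points.
The ratio doubles every 70/2.1 ≈ 33.33 years.
33/33.33 ≈ 0.99 doublings → ratio ≈ 2^0.99 ≈ 2.

roughly 2 times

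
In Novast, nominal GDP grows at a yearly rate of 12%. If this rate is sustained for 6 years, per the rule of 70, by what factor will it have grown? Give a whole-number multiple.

≈ 2 times

At 12% one doubling takes ≈ 5.83 years; 6 years is 1 of them, so ×2.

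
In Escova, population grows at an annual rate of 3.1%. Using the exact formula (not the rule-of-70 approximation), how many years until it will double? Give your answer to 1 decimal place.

22.7 years

t = ln(2) / ln(1 + 0.031) = 0.6931 / 0.030529 ≈ 22.70.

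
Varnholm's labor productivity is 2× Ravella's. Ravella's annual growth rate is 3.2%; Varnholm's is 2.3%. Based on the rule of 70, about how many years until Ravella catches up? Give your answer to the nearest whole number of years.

What matters is the difference: 0.9 pp.
Rule of 70 on the gap: the ratio halves every 70/0.9 ≈ 77.78 years.
A 2× gap closes after 1 halving: 1 × 77.78 ≈ 78 years.

roughly 78 years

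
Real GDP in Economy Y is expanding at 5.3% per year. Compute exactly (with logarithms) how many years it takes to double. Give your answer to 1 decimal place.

t = ln(2) / ln(1 + 0.053) = 0.6931 / 0.051643 ≈ 13.42.

13.4 years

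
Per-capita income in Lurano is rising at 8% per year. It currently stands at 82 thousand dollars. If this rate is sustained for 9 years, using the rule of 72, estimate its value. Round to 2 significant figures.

Doubling time ≈ 72/8 = 9.00 years.
9 years is 9/9.00 ≈ 1.00 doublings, a factor of 2^1.00 ≈ 2.00.
82 × 2.00 ≈ 160 thousand dollars.

roughly 160 thousand dollars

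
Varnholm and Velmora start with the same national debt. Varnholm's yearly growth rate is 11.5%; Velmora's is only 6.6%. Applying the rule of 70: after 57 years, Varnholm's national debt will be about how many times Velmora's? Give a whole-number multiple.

Rate gap = 11.5% − 6.6% = 4.9 points.
The ratio doubles every 70/4.9 ≈ 14.29 years.
57/14.29 ≈ 3.99 doublings → ratio ≈ 2^3.99 ≈ 16.

approximately 16 times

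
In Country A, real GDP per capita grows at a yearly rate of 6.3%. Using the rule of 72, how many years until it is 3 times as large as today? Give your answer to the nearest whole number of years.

At 6.3% it doubles every 72/6.3 ≈ 11.43 years.
Reaching 3× takes log₂(3) ≈ 1.58 doublings.
1.58 × 11.43 ≈ 18 years.

roughly 18 years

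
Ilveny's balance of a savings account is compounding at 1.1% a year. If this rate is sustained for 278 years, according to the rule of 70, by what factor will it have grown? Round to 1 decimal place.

≈ 20.7 times

Doubles every ≈ 63.64 years (70/1.1).
278 years is 4.37 doublings; 2^4.37 ≈ 20.7×.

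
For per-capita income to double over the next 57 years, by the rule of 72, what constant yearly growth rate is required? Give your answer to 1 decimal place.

72 / 57 ≈ 1.26, so about 1.3% per year.

about 1.3%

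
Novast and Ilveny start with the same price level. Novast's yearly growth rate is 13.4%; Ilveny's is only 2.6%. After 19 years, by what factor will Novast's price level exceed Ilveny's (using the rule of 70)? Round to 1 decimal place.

≈ 7.6 times

Rate gap = 13.4% − 2.6% = 10.8 points.
The ratio doubles every 70/10.8 ≈ 6.48 years.
19/6.48 ≈ 2.93 doublings → ratio ≈ 2^2.93 ≈ 7.6.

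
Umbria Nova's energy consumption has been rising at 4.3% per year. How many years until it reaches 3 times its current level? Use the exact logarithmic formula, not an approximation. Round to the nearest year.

t = ln(3) / ln(1 + 0.043) = 1.0986 / 0.042101 ≈ 26.09.
≈ 26 years.

26 years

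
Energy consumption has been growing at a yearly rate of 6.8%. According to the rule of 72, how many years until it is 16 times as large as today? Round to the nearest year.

At 6.8% it doubles every 72/6.8 ≈ 10.59 years.
16× is 4 doublings, so 4 × 10.59 ≈ 42 years.

around 42 years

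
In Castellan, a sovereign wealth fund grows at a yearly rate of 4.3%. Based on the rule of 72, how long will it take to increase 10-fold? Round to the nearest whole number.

One doubling takes 72/4.3 = 16.74 years.
10× is log₂ 10 ≈ 3.32 doublings, so ≈ 3.32 × 16.74 = 56 years.

around 56 years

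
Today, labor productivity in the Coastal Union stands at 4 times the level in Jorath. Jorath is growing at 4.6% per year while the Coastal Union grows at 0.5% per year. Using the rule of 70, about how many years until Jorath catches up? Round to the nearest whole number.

What matters is the difference: 4.1 pp.
Rule of 70 on the gap: the ratio halves every 70/4.1 ≈ 17.07 years.
A 4 times gap closes after 2 halvings: 2 × 17.07 ≈ 34 years.

34 years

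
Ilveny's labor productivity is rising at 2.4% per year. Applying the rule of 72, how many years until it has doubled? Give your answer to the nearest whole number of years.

about 30 years

72/2.4 ≈ 30.00, so it doubles roughly every 30 years.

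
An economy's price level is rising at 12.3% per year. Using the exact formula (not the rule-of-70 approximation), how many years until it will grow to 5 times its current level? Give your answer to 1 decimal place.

t = ln(5) / ln(1 + 0.123) = 1.6094 / 0.116004 ≈ 13.87.

13.9 years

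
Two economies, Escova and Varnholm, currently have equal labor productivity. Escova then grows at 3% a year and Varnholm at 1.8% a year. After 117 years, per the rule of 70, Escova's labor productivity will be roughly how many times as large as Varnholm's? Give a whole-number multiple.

Rate gap = 3% − 1.8% = 1.2 points.
The ratio doubles every 70/1.2 ≈ 58.33 years.
117/58.33 ≈ 2.01 doublings → ratio ≈ 2^2.01 ≈ 4.

around 4 times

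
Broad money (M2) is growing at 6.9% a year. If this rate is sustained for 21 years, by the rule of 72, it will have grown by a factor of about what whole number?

approximately 4 times

At 6.9% one doubling takes ≈ 10.43 years; 21 years is 2 of them, so ×4.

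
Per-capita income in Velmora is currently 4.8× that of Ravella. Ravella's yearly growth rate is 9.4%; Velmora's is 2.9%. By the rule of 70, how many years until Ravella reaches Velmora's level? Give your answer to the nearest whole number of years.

around 24 years

Ravella gains on Velmora at 9.4% − 2.9% = 6.5 points a year.
At that relative rate the gap halves every 70/6.5 ≈ 10.77 years.
A 4.8× gap takes log₂(4.8) ≈ 2.26 halvings to close: 2.26 × 10.77 ≈ 24 years.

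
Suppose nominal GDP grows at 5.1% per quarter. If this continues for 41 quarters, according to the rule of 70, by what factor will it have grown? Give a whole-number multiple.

At 5.1% one doubling takes ≈ 13.73 quarters; 41 quarters is 3 of them, so ×8.

roughly 8 times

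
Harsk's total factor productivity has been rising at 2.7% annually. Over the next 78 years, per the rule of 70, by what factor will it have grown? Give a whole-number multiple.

8 times

At 2.7% one doubling takes ≈ 25.93 years; 78 years is 3 of them, so ×8.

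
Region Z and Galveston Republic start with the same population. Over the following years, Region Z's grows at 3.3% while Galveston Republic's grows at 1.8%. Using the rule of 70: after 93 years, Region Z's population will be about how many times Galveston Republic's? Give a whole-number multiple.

Only the 1.5-point difference matters.
70/1.5 ≈ 46.67 years per doubling of the ratio; 93 years gives 1.99 doublings, so ≈ 4×.

approximately 4 times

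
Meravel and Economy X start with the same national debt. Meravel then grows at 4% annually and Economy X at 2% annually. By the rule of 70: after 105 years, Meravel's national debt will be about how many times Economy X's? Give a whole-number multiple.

Rate gap = 4% − 2% = 2 points.
The ratio doubles every 70/2 ≈ 35.00 years.
105/35.00 ≈ 3.00 doublings → ratio ≈ 2^3.00 ≈ 8.

approximately 8 times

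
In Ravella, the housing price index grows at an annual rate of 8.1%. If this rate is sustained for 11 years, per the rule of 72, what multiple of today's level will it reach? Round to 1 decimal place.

≈ 2.4 times

Doubles every ≈ 8.89 years (72/8.1).
11 years is 1.24 doublings; 2^1.24 ≈ 2.4×.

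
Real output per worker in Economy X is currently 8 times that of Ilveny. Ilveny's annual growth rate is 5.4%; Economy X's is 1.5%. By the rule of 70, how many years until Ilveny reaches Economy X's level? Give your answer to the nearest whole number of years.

around 54 years

What matters is the difference: 3.9 pp.
Rule of 70 on the gap: the ratio halves every 70/3.9 ≈ 17.95 years.
An 8 times gap closes after 3 halvings: 3 × 17.95 ≈ 54 years.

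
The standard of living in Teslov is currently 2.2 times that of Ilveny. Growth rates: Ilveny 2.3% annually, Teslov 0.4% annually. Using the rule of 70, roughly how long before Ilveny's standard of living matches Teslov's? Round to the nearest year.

The growth-rate gap is 2.3% − 0.4% = 1.9 percentage points.
So the ratio between them halves every 70/1.9 ≈ 36.84 years.
A 2.2 times gap takes log₂(2.2) ≈ 1.14 halvings to close: 1.14 × 36.84 ≈ 42 years.

roughly 42 years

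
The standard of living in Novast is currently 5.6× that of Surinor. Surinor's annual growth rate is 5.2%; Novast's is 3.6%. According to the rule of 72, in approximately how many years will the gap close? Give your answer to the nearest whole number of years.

112 years

The growth-rate gap is 5.2% − 3.6% = 1.6 percentage points.
So the ratio between them halves every 72/1.6 ≈ 45.00 years.
A 5.6× gap takes log₂(5.6) ≈ 2.49 halvings to close: 2.49 × 45.00 ≈ 112 years.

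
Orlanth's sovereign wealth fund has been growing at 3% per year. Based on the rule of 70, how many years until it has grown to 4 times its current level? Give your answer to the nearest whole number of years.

At 3% it doubles every 70/3 ≈ 23.33 years.
4× is 2 doublings, so 2 × 23.33 ≈ 47 years.

around 47 years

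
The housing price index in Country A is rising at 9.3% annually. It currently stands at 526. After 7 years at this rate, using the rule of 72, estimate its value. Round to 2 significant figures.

980

It doubles every 72/9.3 ≈ 7.74 years, so 7 years is 0.90 doublings.
2^0.90 ≈ 1.87; 526 × 1.87 ≈ 980.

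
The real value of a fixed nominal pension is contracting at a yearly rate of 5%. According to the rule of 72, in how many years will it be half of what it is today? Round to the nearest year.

Falling at 5%, it halves about every 72/5 = 14.40 years.

approximately 14 years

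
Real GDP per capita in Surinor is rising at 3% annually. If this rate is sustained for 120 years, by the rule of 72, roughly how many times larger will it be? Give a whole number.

At 3% one doubling takes ≈ 24.00 years; 120 years is 5 of them, so ×32.

≈ 32 times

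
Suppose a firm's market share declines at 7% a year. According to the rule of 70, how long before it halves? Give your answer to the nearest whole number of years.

about 10 years

Falling at 7%, it halves about every 70/7 = 10.00 years.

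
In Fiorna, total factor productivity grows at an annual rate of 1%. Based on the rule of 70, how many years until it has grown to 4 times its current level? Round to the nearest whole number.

140 years

Doubling time ≈ 70/1 = 70.00 years.
4× is 2 doublings, so 2 × 70.00 ≈ 140 years.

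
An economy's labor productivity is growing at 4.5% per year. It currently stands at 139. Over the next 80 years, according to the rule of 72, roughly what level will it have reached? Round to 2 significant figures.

≈ 4400

Doubling time ≈ 72/4.5 = 16.00 years.
80 years is 80/16.00 ≈ 5.00 doublings, a factor of 2^5.00 ≈ 32.00.
139 × 32.00 ≈ 4400.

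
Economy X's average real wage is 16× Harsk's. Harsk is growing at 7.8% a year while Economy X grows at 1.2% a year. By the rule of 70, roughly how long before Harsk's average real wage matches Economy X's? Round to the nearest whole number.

The growth-rate gap is 7.8% − 1.2% = 6.6 percentage points.
So the ratio between them halves every 70/6.6 ≈ 10.61 years.
A 16× gap closes after 4 halvings: 4 × 10.61 ≈ 42 years.

about 42 years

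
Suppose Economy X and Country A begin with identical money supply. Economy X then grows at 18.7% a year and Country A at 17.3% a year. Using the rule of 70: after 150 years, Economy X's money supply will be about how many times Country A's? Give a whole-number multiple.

Economy X pulls ahead at 1.4 pp per year, so the ratio doubles every 70/1.4 ≈ 50.00 years.
In 150 years that's 3.00 doublings: 2^3.00 ≈ 8.

about 8 times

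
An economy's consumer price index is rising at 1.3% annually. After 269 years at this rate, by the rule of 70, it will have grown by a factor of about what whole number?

about 32 times

Doubling time ≈ 70/1.3 = 53.85 years.
269/53.85 ≈ 5 doublings, so about 2^5 = 32×.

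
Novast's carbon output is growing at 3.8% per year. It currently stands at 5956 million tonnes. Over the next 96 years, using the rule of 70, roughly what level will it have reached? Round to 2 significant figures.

roughly 220000 million tonnes

Doubling time ≈ 70/3.8 = 18.42 years.
96 years is 96/18.42 ≈ 5.21 doublings, a factor of 2^5.21 ≈ 37.01.
5956 × 37.01 ≈ 220000 million tonnes.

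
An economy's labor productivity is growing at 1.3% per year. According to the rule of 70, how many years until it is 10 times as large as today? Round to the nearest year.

One doubling takes 70/1.3 = 53.85 years.
Reaching 10× takes log₂(10) ≈ 3.32 doublings.
3.32 × 53.85 ≈ 179 years.

≈ 179 years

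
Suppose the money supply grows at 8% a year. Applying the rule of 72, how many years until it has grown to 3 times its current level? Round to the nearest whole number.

Doubling time ≈ 72/8 = 9.00 years.
3× is log₂ 3 ≈ 1.58 doublings, so ≈ 1.58 × 9.00 = 14 years.

14 years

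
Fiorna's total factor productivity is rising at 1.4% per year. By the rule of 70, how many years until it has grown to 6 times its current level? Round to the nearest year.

Doubling time ≈ 70/1.4 = 50.00 years.
Reaching 6× takes log₂(6) ≈ 2.58 doublings.
2.58 × 50.00 ≈ 129 years.

approximately 129 years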